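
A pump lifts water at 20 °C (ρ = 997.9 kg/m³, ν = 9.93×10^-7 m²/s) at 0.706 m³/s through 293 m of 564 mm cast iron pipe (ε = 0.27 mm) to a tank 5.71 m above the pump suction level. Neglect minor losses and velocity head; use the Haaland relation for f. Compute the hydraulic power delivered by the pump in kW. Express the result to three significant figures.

V = 4Q/(πD²) = 2.826 m/s; Re = 1.61×10^6; ε/D = 4.79×10^-4; f = 0.01686
h_f = f(L/D)V²/2g = 3.565 m
Total head H = z + h_f = 5.71 + 3.565 = 9.275 m
P_hyd = ρgQH = 997.9·9.81·0.706·9.275 = 64.10 kW

P_hyd ≈ 64.1 kW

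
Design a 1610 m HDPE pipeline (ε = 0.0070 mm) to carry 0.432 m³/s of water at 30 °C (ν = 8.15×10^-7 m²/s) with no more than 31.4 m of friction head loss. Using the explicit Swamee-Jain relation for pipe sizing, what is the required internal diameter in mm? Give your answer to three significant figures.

Swamee-Jain (Type III): D = 0.66·[ε^1.25·(LQ²/(gh_f))^4.75 + ν·Q^9.4·(L/(gh_f))^5.2]^0.04
LQ²/(gh_f) = 0.9754; L/(gh_f) = 5.227
Term 1 = ε^1.25·(…)^4.75 = 3.20×10^-7; Term 2 = ν·Q^9.4·(…)^5.2 = 1.66×10^-6
D = 0.66·(3.20×10^-7 + 1.66×10^-6)^0.04 = 0.3903 m = 390 mm
Check: V = 3.61 m/s, Re = 1.73×10^6, f = 0.01119, h_f = 30.7 m ≈ 31.4 m ✓

D ≈ 390 mm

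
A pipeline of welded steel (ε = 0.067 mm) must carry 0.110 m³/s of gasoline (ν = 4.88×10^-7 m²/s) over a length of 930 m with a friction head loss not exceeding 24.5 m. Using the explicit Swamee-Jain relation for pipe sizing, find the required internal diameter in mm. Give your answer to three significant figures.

D ≈ 230 mm

Swamee-Jain (Type III): D = 0.66·[ε^1.25·(LQ²/(gh_f))^4.75 + ν·Q^9.4·(L/(gh_f))^5.2]^0.04
LQ²/(gh_f) = 0.04682; L/(gh_f) = 3.869
Term 1 = ε^1.25·(…)^4.75 = 2.93×10^-12; Term 2 = ν·Q^9.4·(…)^5.2 = 5.41×10^-13
D = 0.66·(2.93×10^-12 + 5.41×10^-13)^0.04 = 0.2297 m = 230 mm
Check: V = 2.65 m/s, Re = 1.25×10^6, f = 0.01554, h_f = 22.6 m ≈ 24.5 m ✓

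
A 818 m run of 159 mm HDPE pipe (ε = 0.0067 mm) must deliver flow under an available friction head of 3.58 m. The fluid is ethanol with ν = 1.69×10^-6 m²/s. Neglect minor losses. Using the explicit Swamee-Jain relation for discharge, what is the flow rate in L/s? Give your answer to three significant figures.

Swamee-Jain (Type II): Q = -0.965·√(gD⁵h_f/L)·ln[ε/(3.7D) + √(3.17ν²L/(gD³h_f))]
√(gD⁵h_f/L) = √(9.81·0.159⁵·3.58/818) = 0.002089
ε/(3.7D) = 1.14×10^-5; √(3.17ν²L/(gD³h_f)) = 2.29×10^-4
Q = -0.965·0.002089·ln(2.404×10^-4) = 0.01680 m³/s
Check: V = 0.846 m/s, Re = 7.96×10^4, f = 0.01897, h_f = 3.56 m ≈ 3.58 m ✓

Q ≈ 16.8 L/s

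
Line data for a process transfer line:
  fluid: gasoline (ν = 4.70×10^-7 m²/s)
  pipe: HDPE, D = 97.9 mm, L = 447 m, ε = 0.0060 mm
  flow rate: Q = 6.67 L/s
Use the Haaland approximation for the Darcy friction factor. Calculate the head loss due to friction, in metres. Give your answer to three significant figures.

V = 4Q/(πD²) = 4·0.00667/(π·0.0979²) = 0.8861 m/s
Re = VD/ν = 0.8861·0.0979/4.70×10^-7 = 1.85×10^5 → turbulent
ε/D = 0.0060/97.9 = 6.13×10^-5
Haaland: f = 0.01614
h_f = f(L/D)V²/(2g) = 0.01614·(447/0.0979)·0.8861²/(2·9.81) = 2.948 m

h_f ≈ 2.95 m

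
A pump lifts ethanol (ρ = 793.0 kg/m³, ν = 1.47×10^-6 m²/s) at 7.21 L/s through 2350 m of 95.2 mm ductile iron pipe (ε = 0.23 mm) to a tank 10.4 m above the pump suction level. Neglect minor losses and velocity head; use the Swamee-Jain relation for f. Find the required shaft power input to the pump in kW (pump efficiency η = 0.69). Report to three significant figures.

V = 4Q/(πD²) = 1.013 m/s; Re = 6.56×10^4; ε/D = 0.00242; f = 0.02710
h_f = f(L/D)V²/2g = 34.99 m
Total head H = z + h_f = 10.4 + 34.99 = 45.39 m
P_hyd = ρgQH = 793.0·9.81·0.00721·45.39 = 2.546 kW
P_shaft = P_hyd/η = 2.546/0.69 = 3.689 kW

P_shaft ≈ 3.69 kW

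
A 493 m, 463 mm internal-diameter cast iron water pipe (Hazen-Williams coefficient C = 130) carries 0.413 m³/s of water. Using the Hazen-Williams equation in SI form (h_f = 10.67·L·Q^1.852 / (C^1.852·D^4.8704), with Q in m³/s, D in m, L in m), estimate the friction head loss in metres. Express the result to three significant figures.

h_f ≈ 5.29 m

h_f = 10.67·493·0.413^1.852 / (130^1.852·0.463^4.8704) = 5.290 m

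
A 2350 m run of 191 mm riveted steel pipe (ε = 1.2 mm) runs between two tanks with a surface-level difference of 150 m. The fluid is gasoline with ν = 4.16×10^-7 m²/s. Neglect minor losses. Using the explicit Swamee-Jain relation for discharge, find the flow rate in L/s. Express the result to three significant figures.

Q ≈ 77.6 L/s

Swamee-Jain (Type II): Q = -0.965·√(gD⁵h_f/L)·ln[ε/(3.7D) + √(3.17ν²L/(gD³h_f))]
√(gD⁵h_f/L) = √(9.81·0.191⁵·150/2350) = 0.01262
ε/(3.7D) = 0.00170; √(3.17ν²L/(gD³h_f)) = 1.12×10^-5
Q = -0.965·0.01262·ln(0.001709) = 0.07757 m³/s
Check: V = 2.71 m/s, Re = 1.24×10^6, f = 0.03269, h_f = 150 m ≈ 150 m ✓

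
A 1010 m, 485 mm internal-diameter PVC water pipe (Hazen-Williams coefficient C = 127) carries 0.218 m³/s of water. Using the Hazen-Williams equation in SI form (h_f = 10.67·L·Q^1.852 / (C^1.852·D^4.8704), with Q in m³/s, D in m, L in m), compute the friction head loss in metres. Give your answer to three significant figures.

h_f ≈ 2.76 m

h_f = 10.67·1010·0.218^1.852 / (127^1.852·0.485^4.8704) = 2.765 m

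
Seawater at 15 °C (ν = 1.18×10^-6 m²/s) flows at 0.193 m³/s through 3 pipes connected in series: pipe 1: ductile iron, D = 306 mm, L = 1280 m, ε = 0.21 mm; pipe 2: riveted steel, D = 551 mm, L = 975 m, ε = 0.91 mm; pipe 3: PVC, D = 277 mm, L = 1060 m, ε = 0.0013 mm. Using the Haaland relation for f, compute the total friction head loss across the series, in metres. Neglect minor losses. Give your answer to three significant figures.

Pipe 1: V = 2.624 m/s, Re = 6.81×10^5, ε/D = 6.86×10^-4, f = 0.01850, h_1 = f(L/D)V²/2g = 27.16 m
Pipe 2: V = 0.8094 m/s, Re = 3.78×10^5, ε/D = 0.00165, f = 0.02280, h_2 = f(L/D)V²/2g = 1.347 m
Pipe 3: V = 3.203 m/s, Re = 7.52×10^5, ε/D = 4.69×10^-6, f = 0.01223, h_3 = f(L/D)V²/2g = 24.46 m
Series → Q common, losses add: H = Σh = 52.97 m

H ≈ 53.0 m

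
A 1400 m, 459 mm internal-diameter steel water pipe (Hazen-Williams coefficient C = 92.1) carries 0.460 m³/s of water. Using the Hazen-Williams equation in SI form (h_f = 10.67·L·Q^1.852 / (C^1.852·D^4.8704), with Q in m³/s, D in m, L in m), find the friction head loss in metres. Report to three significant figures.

h_f = 10.67·1400·0.460^1.852 / (92.1^1.852·0.459^4.8704) = 36.23 m

h_f ≈ 36.2 m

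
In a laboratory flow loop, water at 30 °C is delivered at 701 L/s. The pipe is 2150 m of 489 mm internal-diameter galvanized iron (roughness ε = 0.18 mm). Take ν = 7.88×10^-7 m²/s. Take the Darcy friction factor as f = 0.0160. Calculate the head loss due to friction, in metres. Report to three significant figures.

h_f ≈ 50.0 m

V = 4Q/(πD²) = 4·0.701/(π·0.489²) = 3.733 m/s
h_f = f(L/D)V²/(2g) = 0.01600·(2150/0.489)·3.733²/(2·9.81) = 49.95 m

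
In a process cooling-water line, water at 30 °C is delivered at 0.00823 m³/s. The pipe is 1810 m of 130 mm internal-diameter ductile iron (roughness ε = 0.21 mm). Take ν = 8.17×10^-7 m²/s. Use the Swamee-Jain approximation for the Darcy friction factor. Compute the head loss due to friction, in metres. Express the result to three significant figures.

h_f ≈ 6.63 m

V = 4Q/(πD²) = 4·0.00823/(π·0.130²) = 0.6200 m/s
Re = VD/ν = 0.6200·0.130/8.17×10^-7 = 9.87×10^4 → turbulent
ε/D = 0.21/130 = 0.00162
Swamee-Jain: f = 0.02430
h_f = f(L/D)V²/(2g) = 0.02430·(1810/0.130)·0.6200²/(2·9.81) = 6.630 m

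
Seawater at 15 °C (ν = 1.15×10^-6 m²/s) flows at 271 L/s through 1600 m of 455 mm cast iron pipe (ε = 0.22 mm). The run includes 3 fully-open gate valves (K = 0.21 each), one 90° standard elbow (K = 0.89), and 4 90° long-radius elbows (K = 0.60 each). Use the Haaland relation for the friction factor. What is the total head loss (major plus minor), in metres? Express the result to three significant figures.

V = 4Q/(πD²) = 1.667 m/s; V²/2g = 0.1416 m
Re = 6.59×10^5, ε/D = 4.84×10^-4 → f = 0.01728 (Haaland)
Major: h_f = f(L/D)·V²/2g = 0.01728·3516·0.1416 = 8.601 m
Minor: ΣK = 3.92; h_m = ΣK·V²/2g = 0.5550 m
Total H_L = 8.601 + 0.5550 = 9.156 m

H_L ≈ 9.16 m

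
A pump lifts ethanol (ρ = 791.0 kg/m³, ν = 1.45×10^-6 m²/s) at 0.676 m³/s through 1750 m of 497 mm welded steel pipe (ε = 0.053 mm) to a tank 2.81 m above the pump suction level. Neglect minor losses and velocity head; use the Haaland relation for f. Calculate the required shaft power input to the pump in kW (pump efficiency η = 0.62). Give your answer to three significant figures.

P_shaft ≈ 268 kW

V = 4Q/(πD²) = 3.485 m/s; Re = 1.19×10^6; ε/D = 1.07×10^-4; f = 0.01325
h_f = f(L/D)V²/2g = 28.87 m
Total head H = z + h_f = 2.81 + 28.87 = 31.68 m
P_hyd = ρgQH = 791.0·9.81·0.676·31.68 = 166.2 kW
P_shaft = P_hyd/η = 166.2/0.62 = 268.0 kW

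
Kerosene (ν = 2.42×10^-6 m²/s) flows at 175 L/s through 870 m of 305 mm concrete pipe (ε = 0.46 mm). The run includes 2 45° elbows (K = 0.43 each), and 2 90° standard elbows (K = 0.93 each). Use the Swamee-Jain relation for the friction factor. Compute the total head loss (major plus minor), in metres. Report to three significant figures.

V = 4Q/(πD²) = 2.395 m/s; V²/2g = 0.2924 m
Re = 3.02×10^5, ε/D = 0.00151 → f = 0.02263 (Swamee-Jain)
Major: h_f = f(L/D)·V²/2g = 0.02263·2852·0.2924 = 18.88 m
Minor: ΣK = 2.72; h_m = ΣK·V²/2g = 0.7954 m
Total H_L = 18.88 + 0.7954 = 19.67 m

H_L ≈ 19.7 m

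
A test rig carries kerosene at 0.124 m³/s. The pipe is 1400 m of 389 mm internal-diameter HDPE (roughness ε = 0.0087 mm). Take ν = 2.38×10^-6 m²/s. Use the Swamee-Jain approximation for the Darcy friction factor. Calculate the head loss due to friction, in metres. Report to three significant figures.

V = 4Q/(πD²) = 4·0.124/(π·0.389²) = 1.043 m/s
Re = VD/ν = 1.043·0.389/2.38×10^-6 = 1.71×10^5 → turbulent
ε/D = 0.0087/389 = 2.24×10^-5
Swamee-Jain: f = 0.01621
h_f = f(L/D)V²/(2g) = 0.01621·(1400/0.389)·1.043²/(2·9.81) = 3.237 m

h_f ≈ 3.24 m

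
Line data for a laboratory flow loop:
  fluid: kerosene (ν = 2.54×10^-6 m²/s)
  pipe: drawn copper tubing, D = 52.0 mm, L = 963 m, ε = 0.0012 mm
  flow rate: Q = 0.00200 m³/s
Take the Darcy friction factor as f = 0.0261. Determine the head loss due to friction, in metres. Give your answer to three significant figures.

V = 4Q/(πD²) = 4·0.00200/(π·0.0520²) = 0.9417 m/s
h_f = f(L/D)V²/(2g) = 0.02610·(963/0.0520)·0.9417²/(2·9.81) = 21.85 m

h_f ≈ 21.8 m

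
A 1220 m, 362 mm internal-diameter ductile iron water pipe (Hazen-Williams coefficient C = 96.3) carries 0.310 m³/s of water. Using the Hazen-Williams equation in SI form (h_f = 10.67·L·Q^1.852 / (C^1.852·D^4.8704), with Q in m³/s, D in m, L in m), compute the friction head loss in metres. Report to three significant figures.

h_f = 10.67·1220·0.310^1.852 / (96.3^1.852·0.362^4.8704) = 44.48 m

h_f ≈ 44.5 m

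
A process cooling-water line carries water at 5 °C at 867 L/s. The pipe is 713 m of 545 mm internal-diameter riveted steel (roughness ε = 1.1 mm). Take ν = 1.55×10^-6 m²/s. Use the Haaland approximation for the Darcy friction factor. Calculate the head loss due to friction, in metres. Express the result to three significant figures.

V = 4Q/(πD²) = 4·0.867/(π·0.545²) = 3.717 m/s
Re = VD/ν = 3.717·0.545/1.55×10^-6 = 1.31×10^6 → turbulent
ε/D = 1.1/545 = 0.00202
Haaland: f = 0.02365
h_f = f(L/D)V²/(2g) = 0.02365·(713/0.545)·3.717²/(2·9.81) = 21.78 m

h_f ≈ 21.8 m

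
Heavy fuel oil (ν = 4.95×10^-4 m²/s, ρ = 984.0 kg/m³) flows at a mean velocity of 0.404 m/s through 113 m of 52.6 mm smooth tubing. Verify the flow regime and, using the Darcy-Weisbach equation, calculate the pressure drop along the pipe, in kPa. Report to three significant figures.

Re = VD/ν = 0.404·0.05260/4.95×10^-4 = 42.9 → laminar (Re < 2300)
f = 64/Re = 1.491
h_f = f(L/D)V²/(2g) = 1.491·(113/0.05260)·0.404²/(2·9.81) = 26.64 m
Δp = ρg·h_f = 984.0·9.81·26.64 = 257.2 kPa

Δp ≈ 257 kPa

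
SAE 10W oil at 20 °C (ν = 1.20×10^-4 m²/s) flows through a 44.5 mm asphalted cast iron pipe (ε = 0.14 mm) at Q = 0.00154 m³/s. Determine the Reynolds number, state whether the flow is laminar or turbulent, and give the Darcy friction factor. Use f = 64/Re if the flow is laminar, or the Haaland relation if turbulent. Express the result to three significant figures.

Re ≈ 367; laminar; f = 64/Re ≈ 0.174

V = 4Q/(πD²) = 0.9902 m/s
Re = VD/ν = 0.9902·0.0445/1.20×10^-4 = 367
Re < 2300 → laminar → f = 64/Re = 0.1743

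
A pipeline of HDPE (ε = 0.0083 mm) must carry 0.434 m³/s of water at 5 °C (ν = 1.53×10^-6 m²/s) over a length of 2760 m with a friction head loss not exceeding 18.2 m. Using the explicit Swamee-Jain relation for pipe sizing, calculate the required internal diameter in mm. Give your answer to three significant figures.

D ≈ 500 mm

Swamee-Jain (Type III): D = 0.66·[ε^1.25·(LQ²/(gh_f))^4.75 + ν·Q^9.4·(L/(gh_f))^5.2]^0.04
LQ²/(gh_f) = 2.912; L/(gh_f) = 15.46
Term 1 = ε^1.25·(…)^4.75 = 7.14×10^-5; Term 2 = ν·Q^9.4·(…)^5.2 = 9.14×10^-4
D = 0.66·(7.14×10^-5 + 9.14×10^-4)^0.04 = 0.5004 m = 500 mm
Check: V = 2.21 m/s, Re = 7.22×10^5, f = 0.01260, h_f = 17.3 m ≈ 18.2 m ✓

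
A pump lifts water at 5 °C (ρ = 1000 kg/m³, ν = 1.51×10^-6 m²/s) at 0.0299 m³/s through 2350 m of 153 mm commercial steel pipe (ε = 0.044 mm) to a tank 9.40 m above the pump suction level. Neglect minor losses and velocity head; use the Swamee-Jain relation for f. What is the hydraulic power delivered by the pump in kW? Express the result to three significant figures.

V = 4Q/(πD²) = 1.626 m/s; Re = 1.65×10^5; ε/D = 2.88×10^-4; f = 0.01813
h_f = f(L/D)V²/2g = 37.54 m
Total head H = z + h_f = 9.40 + 37.54 = 46.94 m
P_hyd = ρgQH = 1000·9.81·0.0299·46.94 = 13.77 kW

P_hyd ≈ 13.8 kW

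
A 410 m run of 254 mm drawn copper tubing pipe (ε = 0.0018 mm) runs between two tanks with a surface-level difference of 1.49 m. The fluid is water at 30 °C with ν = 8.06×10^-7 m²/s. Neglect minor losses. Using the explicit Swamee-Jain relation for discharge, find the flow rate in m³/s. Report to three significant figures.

Q ≈ 0.0575 m³/s

Swamee-Jain (Type II): Q = -0.965·√(gD⁵h_f/L)·ln[ε/(3.7D) + √(3.17ν²L/(gD³h_f))]
√(gD⁵h_f/L) = √(9.81·0.254⁵·1.49/410) = 0.006139
ε/(3.7D) = 1.92×10^-6; √(3.17ν²L/(gD³h_f)) = 5.94×10^-5
Q = -0.965·0.006139·ln(6.129×10^-5) = 0.05747 m³/s
Check: V = 1.13 m/s, Re = 3.57×10^5, f = 0.01401, h_f = 1.48 m ≈ 1.49 m ✓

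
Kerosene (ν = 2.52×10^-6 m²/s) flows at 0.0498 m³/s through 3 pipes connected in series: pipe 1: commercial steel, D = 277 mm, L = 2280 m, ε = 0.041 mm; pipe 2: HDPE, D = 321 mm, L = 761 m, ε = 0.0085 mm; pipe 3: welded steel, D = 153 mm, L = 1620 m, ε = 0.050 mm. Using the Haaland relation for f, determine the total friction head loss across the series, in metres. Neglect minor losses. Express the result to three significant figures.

H ≈ 77.8 m

Pipe 1: V = 0.8264 m/s, Re = 9.08×10^4, ε/D = 1.48×10^-4, f = 0.01882, h_1 = f(L/D)V²/2g = 5.390 m
Pipe 2: V = 0.6154 m/s, Re = 7.84×10^4, ε/D = 2.65×10^-5, f = 0.01885, h_2 = f(L/D)V²/2g = 0.8627 m
Pipe 3: V = 2.709 m/s, Re = 1.64×10^5, ε/D = 3.27×10^-4, f = 0.01807, h_3 = f(L/D)V²/2g = 71.54 m
Series → Q common, losses add: H = Σh = 77.79 m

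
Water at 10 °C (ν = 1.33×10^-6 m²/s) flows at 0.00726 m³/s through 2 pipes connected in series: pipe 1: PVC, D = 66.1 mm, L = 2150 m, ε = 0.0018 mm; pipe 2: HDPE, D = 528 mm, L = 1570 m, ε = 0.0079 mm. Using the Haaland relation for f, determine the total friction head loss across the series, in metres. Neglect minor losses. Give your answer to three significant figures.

H ≈ 132 m

Pipe 1: V = 2.116 m/s, Re = 1.05×10^5, ε/D = 2.72×10^-5, f = 0.01775, h_1 = f(L/D)V²/2g = 131.7 m
Pipe 2: V = 0.03316 m/s, Re = 1.32×10^4, ε/D = 1.50×10^-5, f = 0.02869, h_2 = f(L/D)V²/2g = 0.004781 m
Series → Q common, losses add: H = Σh = 131.7 m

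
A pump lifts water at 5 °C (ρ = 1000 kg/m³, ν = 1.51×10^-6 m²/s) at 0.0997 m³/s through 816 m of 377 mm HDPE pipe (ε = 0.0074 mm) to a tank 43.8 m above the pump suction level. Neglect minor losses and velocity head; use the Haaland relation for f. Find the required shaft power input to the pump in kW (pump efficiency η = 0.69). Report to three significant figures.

P_shaft ≈ 64.0 kW

V = 4Q/(πD²) = 0.8931 m/s; Re = 2.23×10^5; ε/D = 1.96×10^-5; f = 0.01531
h_f = f(L/D)V²/2g = 1.347 m
Total head H = z + h_f = 43.8 + 1.347 = 45.15 m
P_hyd = ρgQH = 1000·9.81·0.0997·45.15 = 44.16 kW
P_shaft = P_hyd/η = 44.16/0.69 = 63.99 kW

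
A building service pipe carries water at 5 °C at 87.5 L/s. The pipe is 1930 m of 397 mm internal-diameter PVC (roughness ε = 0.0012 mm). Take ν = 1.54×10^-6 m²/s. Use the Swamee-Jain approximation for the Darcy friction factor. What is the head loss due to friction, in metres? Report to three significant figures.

V = 4Q/(πD²) = 4·0.0875/(π·0.397²) = 0.7069 m/s
Re = VD/ν = 0.7069·0.397/1.54×10^-6 = 1.82×10^5 → turbulent
ε/D = 0.0012/397 = 3.02×10^-6
Swamee-Jain: f = 0.01584
h_f = f(L/D)V²/(2g) = 0.01584·(1930/0.397)·0.7069²/(2·9.81) = 1.962 m

h_f ≈ 1.96 m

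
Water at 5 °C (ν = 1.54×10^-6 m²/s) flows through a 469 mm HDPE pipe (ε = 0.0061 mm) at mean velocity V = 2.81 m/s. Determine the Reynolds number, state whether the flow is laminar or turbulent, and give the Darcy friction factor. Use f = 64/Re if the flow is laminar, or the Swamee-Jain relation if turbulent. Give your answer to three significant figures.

Re = VD/ν = 2.810·0.469/1.54×10^-6 = 8.56×10^5
Re > 4000 → turbulent; ε/D = 1.30×10^-5
Swamee-Jain: f = 0.01221

Re ≈ 8.56×10^5; turbulent; f ≈ 0.0122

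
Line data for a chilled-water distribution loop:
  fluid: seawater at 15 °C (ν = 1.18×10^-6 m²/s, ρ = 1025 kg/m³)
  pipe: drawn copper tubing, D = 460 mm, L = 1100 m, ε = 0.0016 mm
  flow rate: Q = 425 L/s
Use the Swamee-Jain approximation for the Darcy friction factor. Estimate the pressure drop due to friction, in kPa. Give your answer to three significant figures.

Δp ≈ 93.8 kPa

V = 4Q/(πD²) = 4·0.425/(π·0.460²) = 2.557 m/s
Re = VD/ν = 2.557·0.460/1.18×10^-6 = 9.97×10^5 → turbulent
ε/D = 0.0016/460 = 3.48×10^-6
Swamee-Jain: f = 0.01170
h_f = f(L/D)V²/(2g) = 0.01170·(1100/0.460)·2.557²/(2·9.81) = 9.326 m
Δp = ρg·h_f = 1025·9.81·9.326 = 93.78 kPa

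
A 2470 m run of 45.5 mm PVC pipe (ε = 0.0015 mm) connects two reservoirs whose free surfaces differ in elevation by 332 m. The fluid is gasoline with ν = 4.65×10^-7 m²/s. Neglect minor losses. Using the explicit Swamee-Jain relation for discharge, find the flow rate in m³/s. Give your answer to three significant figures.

Q ≈ 0.00460 m³/s

Swamee-Jain (Type II): Q = -0.965·√(gD⁵h_f/L)·ln[ε/(3.7D) + √(3.17ν²L/(gD³h_f))]
√(gD⁵h_f/L) = √(9.81·0.0455⁵·332/2470) = 5.071×10^-4
ε/(3.7D) = 8.91×10^-6; √(3.17ν²L/(gD³h_f)) = 7.43×10^-5
Q = -0.965·5.071×10^-4·ln(8.320×10^-5) = 0.004597 m³/s
Check: V = 2.83 m/s, Re = 2.77×10^5, f = 0.01496, h_f = 331 m ≈ 332 m ✓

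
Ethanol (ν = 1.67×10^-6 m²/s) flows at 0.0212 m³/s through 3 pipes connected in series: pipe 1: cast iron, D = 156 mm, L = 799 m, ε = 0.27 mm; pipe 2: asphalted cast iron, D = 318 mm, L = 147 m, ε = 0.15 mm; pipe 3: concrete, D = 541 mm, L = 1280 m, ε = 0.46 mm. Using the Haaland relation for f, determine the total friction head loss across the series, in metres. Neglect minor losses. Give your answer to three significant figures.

Pipe 1: V = 1.109 m/s, Re = 1.04×10^5, ε/D = 0.00173, f = 0.02419, h_1 = f(L/D)V²/2g = 7.768 m
Pipe 2: V = 0.2669 m/s, Re = 5.08×10^4, ε/D = 4.72×10^-4, f = 0.02210, h_2 = f(L/D)V²/2g = 0.03710 m
Pipe 3: V = 0.09223 m/s, Re = 2.99×10^4, ε/D = 8.50×10^-4, f = 0.02532, h_3 = f(L/D)V²/2g = 0.02597 m
Series → Q common, losses add: H = Σh = 7.831 m

H ≈ 7.83 m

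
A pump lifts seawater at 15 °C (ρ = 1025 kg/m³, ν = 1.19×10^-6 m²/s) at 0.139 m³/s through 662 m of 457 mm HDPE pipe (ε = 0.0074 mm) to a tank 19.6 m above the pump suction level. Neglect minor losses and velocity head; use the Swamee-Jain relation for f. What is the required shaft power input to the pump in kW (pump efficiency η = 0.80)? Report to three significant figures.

P_shaft ≈ 35.6 kW

V = 4Q/(πD²) = 0.8474 m/s; Re = 3.25×10^5; ε/D = 1.62×10^-5; f = 0.01436
h_f = f(L/D)V²/2g = 0.7611 m
Total head H = z + h_f = 19.6 + 0.7611 = 20.36 m
P_hyd = ρgQH = 1025·9.81·0.139·20.36 = 28.46 kW
P_shaft = P_hyd/η = 28.46/0.80 = 35.57 kW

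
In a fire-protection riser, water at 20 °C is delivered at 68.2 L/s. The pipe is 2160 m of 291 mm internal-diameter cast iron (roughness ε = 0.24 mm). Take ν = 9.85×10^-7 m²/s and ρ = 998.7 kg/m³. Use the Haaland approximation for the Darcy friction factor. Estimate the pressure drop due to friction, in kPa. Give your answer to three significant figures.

Δp ≈ 76.9 kPa

V = 4Q/(πD²) = 4·0.0682/(π·0.291²) = 1.025 m/s
Re = VD/ν = 1.025·0.291/9.85×10^-7 = 3.03×10^5 → turbulent
ε/D = 0.24/291 = 8.25×10^-4
Haaland: f = 0.01974
h_f = f(L/D)V²/(2g) = 0.01974·(2160/0.291)·1.025²/(2·9.81) = 7.853 m
Δp = ρg·h_f = 998.7·9.81·7.853 = 76.94 kPa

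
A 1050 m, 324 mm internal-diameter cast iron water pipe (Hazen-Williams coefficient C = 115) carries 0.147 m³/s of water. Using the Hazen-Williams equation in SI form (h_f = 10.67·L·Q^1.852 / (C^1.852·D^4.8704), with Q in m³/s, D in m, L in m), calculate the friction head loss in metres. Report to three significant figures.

h_f = 10.67·1050·0.147^1.852 / (115^1.852·0.324^4.8704) = 11.88 m

h_f ≈ 11.9 m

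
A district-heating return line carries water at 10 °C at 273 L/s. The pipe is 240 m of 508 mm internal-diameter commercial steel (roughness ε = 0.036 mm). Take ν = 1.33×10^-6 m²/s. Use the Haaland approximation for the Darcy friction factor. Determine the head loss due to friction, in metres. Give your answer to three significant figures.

h_f ≈ 0.606 m

V = 4Q/(πD²) = 4·0.273/(π·0.508²) = 1.347 m/s
Re = VD/ν = 1.347·0.508/1.33×10^-6 = 5.14×10^5 → turbulent
ε/D = 0.036/508 = 7.09×10^-5
Haaland: f = 0.01387
h_f = f(L/D)V²/(2g) = 0.01387·(240/0.508)·1.347²/(2·9.81) = 0.6061 m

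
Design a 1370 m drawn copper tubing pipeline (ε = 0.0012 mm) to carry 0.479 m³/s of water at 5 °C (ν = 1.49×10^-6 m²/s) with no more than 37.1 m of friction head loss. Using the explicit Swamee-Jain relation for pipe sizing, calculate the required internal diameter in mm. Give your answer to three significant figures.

D ≈ 386 mm

Swamee-Jain (Type III): D = 0.66·[ε^1.25·(LQ²/(gh_f))^4.75 + ν·Q^9.4·(L/(gh_f))^5.2]^0.04
LQ²/(gh_f) = 0.8637; L/(gh_f) = 3.764
Term 1 = ε^1.25·(…)^4.75 = 1.98×10^-8; Term 2 = ν·Q^9.4·(…)^5.2 = 1.45×10^-6
D = 0.66·(1.98×10^-8 + 1.45×10^-6)^0.04 = 0.3857 m = 386 mm
Check: V = 4.10 m/s, Re = 1.06×10^6, f = 0.01157, h_f = 35.2 m ≈ 37.1 m ✓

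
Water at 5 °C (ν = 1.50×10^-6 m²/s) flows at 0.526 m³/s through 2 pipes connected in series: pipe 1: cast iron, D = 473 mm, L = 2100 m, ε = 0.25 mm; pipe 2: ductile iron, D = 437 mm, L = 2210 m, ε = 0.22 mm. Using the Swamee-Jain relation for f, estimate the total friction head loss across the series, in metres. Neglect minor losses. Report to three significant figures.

H ≈ 90.4 m

Pipe 1: V = 2.993 m/s, Re = 9.44×10^5, ε/D = 5.29×10^-4, f = 0.01752, h_1 = f(L/D)V²/2g = 35.53 m
Pipe 2: V = 3.507 m/s, Re = 1.02×10^6, ε/D = 5.03×10^-4, f = 0.01731, h_2 = f(L/D)V²/2g = 54.88 m
Series → Q common, losses add: H = Σh = 90.41 m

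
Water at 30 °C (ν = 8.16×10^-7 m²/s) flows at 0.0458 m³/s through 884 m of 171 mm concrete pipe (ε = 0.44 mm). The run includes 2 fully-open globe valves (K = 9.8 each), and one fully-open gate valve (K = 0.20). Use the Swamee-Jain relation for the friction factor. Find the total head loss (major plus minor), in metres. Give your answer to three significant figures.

V = 4Q/(πD²) = 1.994 m/s; V²/2g = 0.2027 m
Re = 4.18×10^5, ε/D = 0.00257 → f = 0.02556 (Swamee-Jain)
Major: h_f = f(L/D)·V²/2g = 0.02556·5170·0.2027 = 26.78 m
Minor: ΣK = 19.8; h_m = ΣK·V²/2g = 4.014 m
Total H_L = 26.78 + 4.014 = 30.80 m

H_L ≈ 30.8 m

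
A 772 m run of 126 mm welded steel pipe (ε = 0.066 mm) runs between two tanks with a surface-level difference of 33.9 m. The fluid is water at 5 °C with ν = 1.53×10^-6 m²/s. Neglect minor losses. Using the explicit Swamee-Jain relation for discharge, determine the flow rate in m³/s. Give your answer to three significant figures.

Q ≈ 0.0298 m³/s

Swamee-Jain (Type II): Q = -0.965·√(gD⁵h_f/L)·ln[ε/(3.7D) + √(3.17ν²L/(gD³h_f))]
√(gD⁵h_f/L) = √(9.81·0.126⁵·33.9/772) = 0.003699
ε/(3.7D) = 1.42×10^-4; √(3.17ν²L/(gD³h_f)) = 9.28×10^-5
Q = -0.965·0.003699·ln(2.344×10^-4) = 0.02983 m³/s
Check: V = 2.39 m/s, Re = 1.97×10^5, f = 0.01908, h_f = 34.1 m ≈ 33.9 m ✓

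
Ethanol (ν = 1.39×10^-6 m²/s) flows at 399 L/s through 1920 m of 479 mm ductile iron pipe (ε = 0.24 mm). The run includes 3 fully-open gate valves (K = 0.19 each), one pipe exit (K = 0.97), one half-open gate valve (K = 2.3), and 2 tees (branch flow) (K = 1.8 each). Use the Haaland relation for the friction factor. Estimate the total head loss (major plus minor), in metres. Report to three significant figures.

V = 4Q/(πD²) = 2.214 m/s; V²/2g = 0.2499 m
Re = 7.63×10^5, ε/D = 5.01×10^-4 → f = 0.01731 (Haaland)
Major: h_f = f(L/D)·V²/2g = 0.01731·4008·0.2499 = 17.34 m
Minor: ΣK = 7.44; h_m = ΣK·V²/2g = 1.859 m
Total H_L = 17.34 + 1.859 = 19.20 m

H_L ≈ 19.2 m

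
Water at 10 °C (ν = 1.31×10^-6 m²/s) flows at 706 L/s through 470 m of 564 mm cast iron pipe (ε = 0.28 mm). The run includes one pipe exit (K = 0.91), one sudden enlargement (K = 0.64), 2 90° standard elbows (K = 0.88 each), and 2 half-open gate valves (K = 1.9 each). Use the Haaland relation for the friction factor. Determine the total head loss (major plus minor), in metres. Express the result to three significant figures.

H_L ≈ 8.68 m

V = 4Q/(πD²) = 2.826 m/s; V²/2g = 0.4070 m
Re = 1.22×10^6, ε/D = 4.96×10^-4 → f = 0.01707 (Haaland)
Major: h_f = f(L/D)·V²/2g = 0.01707·833.3·0.4070 = 5.791 m
Minor: ΣK = 7.11; h_m = ΣK·V²/2g = 2.894 m
Total H_L = 5.791 + 2.894 = 8.684 m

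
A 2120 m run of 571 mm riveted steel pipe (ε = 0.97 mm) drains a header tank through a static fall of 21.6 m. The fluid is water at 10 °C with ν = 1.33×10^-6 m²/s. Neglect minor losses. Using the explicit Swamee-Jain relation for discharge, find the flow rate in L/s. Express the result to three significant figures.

Swamee-Jain (Type II): Q = -0.965·√(gD⁵h_f/L)·ln[ε/(3.7D) + √(3.17ν²L/(gD³h_f))]
√(gD⁵h_f/L) = √(9.81·0.571⁵·21.6/2120) = 0.07789
ε/(3.7D) = 4.59×10^-4; √(3.17ν²L/(gD³h_f)) = 1.74×10^-5
Q = -0.965·0.07789·ln(4.765×10^-4) = 0.5749 m³/s
Check: V = 2.25 m/s, Re = 9.64×10^5, f = 0.02273, h_f = 21.7 m ≈ 21.6 m ✓

Q ≈ 575 L/s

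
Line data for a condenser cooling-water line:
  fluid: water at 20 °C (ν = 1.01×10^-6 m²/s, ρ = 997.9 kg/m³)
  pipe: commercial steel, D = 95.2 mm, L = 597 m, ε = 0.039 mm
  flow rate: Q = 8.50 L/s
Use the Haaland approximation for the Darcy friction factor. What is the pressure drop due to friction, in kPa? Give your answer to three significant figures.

Δp ≈ 86.4 kPa

V = 4Q/(πD²) = 4·0.00850/(π·0.0952²) = 1.194 m/s
Re = VD/ν = 1.194·0.0952/1.01×10^-6 = 1.13×10^5 → turbulent
ε/D = 0.039/95.2 = 4.10×10^-4
Haaland: f = 0.01937
h_f = f(L/D)V²/(2g) = 0.01937·(597/0.0952)·1.194²/(2·9.81) = 8.829 m
Δp = ρg·h_f = 997.9·9.81·8.829 = 86.43 kPa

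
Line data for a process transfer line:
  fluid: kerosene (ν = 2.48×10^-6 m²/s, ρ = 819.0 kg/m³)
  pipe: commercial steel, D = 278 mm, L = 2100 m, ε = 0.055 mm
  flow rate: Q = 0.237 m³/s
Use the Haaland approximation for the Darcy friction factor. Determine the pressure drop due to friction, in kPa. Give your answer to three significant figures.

V = 4Q/(πD²) = 4·0.237/(π·0.278²) = 3.905 m/s
Re = VD/ν = 3.905·0.278/2.48×10^-6 = 4.38×10^5 → turbulent
ε/D = 0.055/278 = 1.98×10^-4
Haaland: f = 0.01545
h_f = f(L/D)V²/(2g) = 0.01545·(2100/0.278)·3.905²/(2·9.81) = 90.67 m
Δp = ρg·h_f = 819.0·9.81·90.67 = 728.5 kPa

Δp ≈ 728 kPa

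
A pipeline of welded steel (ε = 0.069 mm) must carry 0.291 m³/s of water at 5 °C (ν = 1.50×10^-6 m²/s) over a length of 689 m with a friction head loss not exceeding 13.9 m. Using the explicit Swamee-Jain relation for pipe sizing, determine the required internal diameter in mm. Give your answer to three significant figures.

Swamee-Jain (Type III): D = 0.66·[ε^1.25·(LQ²/(gh_f))^4.75 + ν·Q^9.4·(L/(gh_f))^5.2]^0.04
LQ²/(gh_f) = 0.4279; L/(gh_f) = 5.053
Term 1 = ε^1.25·(…)^4.75 = 1.12×10^-7; Term 2 = ν·Q^9.4·(…)^5.2 = 6.24×10^-8
D = 0.66·(1.12×10^-7 + 6.24×10^-8)^0.04 = 0.3541 m = 354 mm
Check: V = 2.95 m/s, Re = 6.98×10^5, f = 0.01506, h_f = 13.0 m ≈ 13.9 m ✓

D ≈ 354 mm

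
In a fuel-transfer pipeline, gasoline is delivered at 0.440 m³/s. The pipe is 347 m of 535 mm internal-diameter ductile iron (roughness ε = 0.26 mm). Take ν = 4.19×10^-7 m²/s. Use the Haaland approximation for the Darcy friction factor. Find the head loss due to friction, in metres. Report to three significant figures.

V = 4Q/(πD²) = 4·0.440/(π·0.535²) = 1.957 m/s
Re = VD/ν = 1.957·0.535/4.19×10^-7 = 2.50×10^6 → turbulent
ε/D = 0.26/535 = 4.86×10^-4
Haaland: f = 0.01681
h_f = f(L/D)V²/(2g) = 0.01681·(347/0.535)·1.957²/(2·9.81) = 2.129 m

h_f ≈ 2.13 m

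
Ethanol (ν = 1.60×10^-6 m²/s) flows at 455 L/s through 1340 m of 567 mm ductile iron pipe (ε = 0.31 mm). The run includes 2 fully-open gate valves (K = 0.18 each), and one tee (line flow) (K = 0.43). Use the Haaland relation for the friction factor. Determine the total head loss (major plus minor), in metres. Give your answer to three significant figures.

V = 4Q/(πD²) = 1.802 m/s; V²/2g = 0.1655 m
Re = 6.39×10^5, ε/D = 5.47×10^-4 → f = 0.01771 (Haaland)
Major: h_f = f(L/D)·V²/2g = 0.01771·2363·0.1655 = 6.925 m
Minor: ΣK = 0.790; h_m = ΣK·V²/2g = 0.1307 m
Total H_L = 6.925 + 0.1307 = 7.056 m

H_L ≈ 7.06 m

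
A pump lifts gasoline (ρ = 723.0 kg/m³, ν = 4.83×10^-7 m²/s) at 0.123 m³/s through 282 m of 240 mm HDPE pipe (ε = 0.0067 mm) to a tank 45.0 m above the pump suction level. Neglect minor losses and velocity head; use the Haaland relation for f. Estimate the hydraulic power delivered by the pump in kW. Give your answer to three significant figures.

P_hyd ≈ 43.8 kW

V = 4Q/(πD²) = 2.719 m/s; Re = 1.35×10^6; ε/D = 2.79×10^-5; f = 0.01166
h_f = f(L/D)V²/2g = 5.163 m
Total head H = z + h_f = 45.0 + 5.163 = 50.16 m
P_hyd = ρgQH = 723.0·9.81·0.123·50.16 = 43.76 kW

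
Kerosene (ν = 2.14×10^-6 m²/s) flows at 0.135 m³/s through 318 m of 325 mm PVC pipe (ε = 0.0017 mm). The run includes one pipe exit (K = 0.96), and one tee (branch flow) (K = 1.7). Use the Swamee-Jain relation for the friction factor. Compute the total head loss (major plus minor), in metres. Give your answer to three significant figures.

H_L ≈ 2.34 m

V = 4Q/(πD²) = 1.627 m/s; V²/2g = 0.1350 m
Re = 2.47×10^5, ε/D = 5.23×10^-6 → f = 0.01497 (Swamee-Jain)
Major: h_f = f(L/D)·V²/2g = 0.01497·978.5·0.1350 = 1.976 m
Minor: ΣK = 2.66; h_m = ΣK·V²/2g = 0.3590 m
Total H_L = 1.976 + 0.3590 = 2.336 m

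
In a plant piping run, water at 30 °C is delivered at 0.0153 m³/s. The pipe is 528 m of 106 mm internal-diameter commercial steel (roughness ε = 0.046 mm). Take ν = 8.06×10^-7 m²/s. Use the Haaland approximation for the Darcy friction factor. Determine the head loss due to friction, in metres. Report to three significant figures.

h_f ≈ 13.8 m

V = 4Q/(πD²) = 4·0.0153/(π·0.106²) = 1.734 m/s
Re = VD/ν = 1.734·0.106/8.06×10^-7 = 2.28×10^5 → turbulent
ε/D = 0.046/106 = 4.34×10^-4
Haaland: f = 0.01807
h_f = f(L/D)V²/(2g) = 0.01807·(528/0.106)·1.734²/(2·9.81) = 13.79 m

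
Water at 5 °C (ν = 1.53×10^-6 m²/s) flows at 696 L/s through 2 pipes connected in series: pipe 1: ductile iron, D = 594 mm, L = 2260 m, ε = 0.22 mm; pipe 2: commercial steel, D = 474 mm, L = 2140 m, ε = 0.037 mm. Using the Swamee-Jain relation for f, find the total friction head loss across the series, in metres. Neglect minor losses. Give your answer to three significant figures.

Pipe 1: V = 2.512 m/s, Re = 9.75×10^5, ε/D = 3.70×10^-4, f = 0.01637, h_1 = f(L/D)V²/2g = 20.02 m
Pipe 2: V = 3.944 m/s, Re = 1.22×10^6, ε/D = 7.81×10^-5, f = 0.01294, h_2 = f(L/D)V²/2g = 46.31 m
Series → Q common, losses add: H = Σh = 66.33 m

H ≈ 66.3 m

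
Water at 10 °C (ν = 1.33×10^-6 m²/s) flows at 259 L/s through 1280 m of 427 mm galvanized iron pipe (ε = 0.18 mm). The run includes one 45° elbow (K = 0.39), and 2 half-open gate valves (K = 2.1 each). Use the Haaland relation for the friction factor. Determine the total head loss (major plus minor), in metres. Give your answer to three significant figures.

H_L ≈ 9.23 m

V = 4Q/(πD²) = 1.809 m/s; V²/2g = 0.1667 m
Re = 5.81×10^5, ε/D = 4.22×10^-4 → f = 0.01694 (Haaland)
Major: h_f = f(L/D)·V²/2g = 0.01694·2998·0.1667 = 8.465 m
Minor: ΣK = 4.59; h_m = ΣK·V²/2g = 0.7653 m
Total H_L = 8.465 + 0.7653 = 9.230 m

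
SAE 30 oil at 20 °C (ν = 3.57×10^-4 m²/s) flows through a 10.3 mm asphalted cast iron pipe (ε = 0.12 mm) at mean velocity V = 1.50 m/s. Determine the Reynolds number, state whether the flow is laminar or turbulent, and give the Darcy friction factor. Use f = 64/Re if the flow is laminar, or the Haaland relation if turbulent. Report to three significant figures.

Re ≈ 43.3; laminar; f = 64/Re ≈ 1.48

Re = VD/ν = 1.500·0.0103/3.57×10^-4 = 43.3
Re < 2300 → laminar → f = 64/Re = 1.479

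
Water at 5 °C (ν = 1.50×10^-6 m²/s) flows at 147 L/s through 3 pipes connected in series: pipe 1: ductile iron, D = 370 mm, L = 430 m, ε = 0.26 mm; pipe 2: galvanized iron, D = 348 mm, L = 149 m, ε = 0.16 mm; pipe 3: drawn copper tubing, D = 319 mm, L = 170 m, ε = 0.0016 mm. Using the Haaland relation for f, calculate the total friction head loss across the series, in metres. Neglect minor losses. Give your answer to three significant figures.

Pipe 1: V = 1.367 m/s, Re = 3.37×10^5, ε/D = 7.03×10^-4, f = 0.01905, h_1 = f(L/D)V²/2g = 2.110 m
Pipe 2: V = 1.545 m/s, Re = 3.59×10^5, ε/D = 4.60×10^-4, f = 0.01763, h_2 = f(L/D)V²/2g = 0.9190 m
Pipe 3: V = 1.839 m/s, Re = 3.91×10^5, ε/D = 5.02×10^-6, f = 0.01370, h_3 = f(L/D)V²/2g = 1.259 m
Series → Q common, losses add: H = Σh = 4.288 m

H ≈ 4.29 m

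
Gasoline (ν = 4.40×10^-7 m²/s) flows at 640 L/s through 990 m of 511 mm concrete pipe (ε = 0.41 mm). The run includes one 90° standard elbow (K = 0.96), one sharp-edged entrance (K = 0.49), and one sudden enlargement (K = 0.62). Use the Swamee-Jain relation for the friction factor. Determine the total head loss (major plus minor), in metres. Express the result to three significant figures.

V = 4Q/(πD²) = 3.121 m/s; V²/2g = 0.4964 m
Re = 3.62×10^6, ε/D = 8.02×10^-4 → f = 0.01877 (Swamee-Jain)
Major: h_f = f(L/D)·V²/2g = 0.01877·1937·0.4964 = 18.05 m
Minor: ΣK = 2.07; h_m = ΣK·V²/2g = 1.027 m
Total H_L = 18.05 + 1.027 = 19.08 m

H_L ≈ 19.1 m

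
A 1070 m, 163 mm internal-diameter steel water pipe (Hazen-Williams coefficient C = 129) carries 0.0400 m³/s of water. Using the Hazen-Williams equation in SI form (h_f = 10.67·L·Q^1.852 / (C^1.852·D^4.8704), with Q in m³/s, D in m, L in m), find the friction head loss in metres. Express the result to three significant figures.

h_f ≈ 24.9 m

h_f = 10.67·1070·0.0400^1.852 / (129^1.852·0.163^4.8704) = 24.93 m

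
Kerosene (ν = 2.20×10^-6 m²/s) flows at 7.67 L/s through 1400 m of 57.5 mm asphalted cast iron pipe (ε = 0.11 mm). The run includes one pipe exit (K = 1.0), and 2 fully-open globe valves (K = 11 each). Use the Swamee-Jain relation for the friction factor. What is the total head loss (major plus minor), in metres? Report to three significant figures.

V = 4Q/(πD²) = 2.954 m/s; V²/2g = 0.4447 m
Re = 7.72×10^4, ε/D = 0.00191 → f = 0.02556 (Swamee-Jain)
Major: h_f = f(L/D)·V²/2g = 0.02556·24348·0.4447 = 276.8 m
Minor: ΣK = 23.0; h_m = ΣK·V²/2g = 10.23 m
Total H_L = 276.8 + 10.23 = 287.0 m

H_L ≈ 287 m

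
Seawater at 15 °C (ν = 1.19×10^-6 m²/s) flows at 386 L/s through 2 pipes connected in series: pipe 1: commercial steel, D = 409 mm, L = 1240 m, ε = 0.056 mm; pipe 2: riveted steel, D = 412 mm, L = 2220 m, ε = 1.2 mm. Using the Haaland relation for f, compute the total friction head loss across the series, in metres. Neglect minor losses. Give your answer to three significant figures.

Pipe 1: V = 2.938 m/s, Re = 1.01×10^6, ε/D = 1.37×10^-4, f = 0.01383, h_1 = f(L/D)V²/2g = 18.45 m
Pipe 2: V = 2.895 m/s, Re = 1.00×10^6, ε/D = 0.00291, f = 0.02613, h_2 = f(L/D)V²/2g = 60.15 m
Series → Q common, losses add: H = Σh = 78.60 m

H ≈ 78.6 m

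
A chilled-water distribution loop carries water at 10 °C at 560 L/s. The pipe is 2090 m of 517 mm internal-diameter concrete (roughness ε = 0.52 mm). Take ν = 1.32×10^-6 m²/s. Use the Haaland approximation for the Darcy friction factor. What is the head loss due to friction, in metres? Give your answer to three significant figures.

h_f ≈ 29.3 m

V = 4Q/(πD²) = 4·0.560/(π·0.517²) = 2.668 m/s
Re = VD/ν = 2.668·0.517/1.32×10^-6 = 1.04×10^6 → turbulent
ε/D = 0.52/517 = 0.00101
Haaland: f = 0.01996
h_f = f(L/D)V²/(2g) = 0.01996·(2090/0.517)·2.668²/(2·9.81) = 29.26 m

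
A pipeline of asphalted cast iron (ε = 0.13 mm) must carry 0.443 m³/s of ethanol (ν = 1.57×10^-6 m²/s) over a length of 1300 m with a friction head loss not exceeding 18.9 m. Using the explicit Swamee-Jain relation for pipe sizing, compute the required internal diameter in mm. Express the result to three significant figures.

D ≈ 453 mm

Swamee-Jain (Type III): D = 0.66·[ε^1.25·(LQ²/(gh_f))^4.75 + ν·Q^9.4·(L/(gh_f))^5.2]^0.04
LQ²/(gh_f) = 1.376; L/(gh_f) = 7.012
Term 1 = ε^1.25·(…)^4.75 = 6.32×10^-5; Term 2 = ν·Q^9.4·(…)^5.2 = 1.86×10^-5
D = 0.66·(6.32×10^-5 + 1.86×10^-5)^0.04 = 0.4530 m = 453 mm
Check: V = 2.75 m/s, Re = 7.93×10^5, f = 0.01582, h_f = 17.5 m ≈ 18.9 m ✓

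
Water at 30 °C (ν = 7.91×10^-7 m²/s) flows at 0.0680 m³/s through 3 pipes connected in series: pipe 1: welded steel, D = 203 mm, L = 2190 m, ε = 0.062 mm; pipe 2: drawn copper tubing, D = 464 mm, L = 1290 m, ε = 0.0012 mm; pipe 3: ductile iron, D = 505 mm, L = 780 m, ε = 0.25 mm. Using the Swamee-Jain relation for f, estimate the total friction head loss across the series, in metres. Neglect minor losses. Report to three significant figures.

Pipe 1: V = 2.101 m/s, Re = 5.39×10^5, ε/D = 3.05×10^-4, f = 0.01633, h_1 = f(L/D)V²/2g = 39.64 m
Pipe 2: V = 0.4021 m/s, Re = 2.36×10^5, ε/D = 2.59×10^-6, f = 0.01507, h_2 = f(L/D)V²/2g = 0.3454 m
Pipe 3: V = 0.3395 m/s, Re = 2.17×10^5, ε/D = 4.95×10^-4, f = 0.01877, h_3 = f(L/D)V²/2g = 0.1703 m
Series → Q common, losses add: H = Σh = 40.16 m

H ≈ 40.2 m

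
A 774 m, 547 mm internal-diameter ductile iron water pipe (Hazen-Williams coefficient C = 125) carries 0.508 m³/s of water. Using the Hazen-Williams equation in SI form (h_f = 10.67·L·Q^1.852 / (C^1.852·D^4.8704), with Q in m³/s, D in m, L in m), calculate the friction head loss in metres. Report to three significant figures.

h_f = 10.67·774·0.508^1.852 / (125^1.852·0.547^4.8704) = 5.818 m

h_f ≈ 5.82 m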